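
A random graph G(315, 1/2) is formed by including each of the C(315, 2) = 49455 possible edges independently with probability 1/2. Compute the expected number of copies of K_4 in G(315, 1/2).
E[# K_4] = C(315, 4) · (1/2)^C(4, 2) = 402464790 / 2^6 = 201232395/32 = 6288512.34375

For each 4-subset S of vertices (there are C(315, 4) = 402464790 such S), let X_S = 1 if S induces a K_4 (all C(4, 2) = 6 edges present). Then P(X_S = 1) = (1/2)^6 = 1/64. By linearity of expectation, E[# K_4] = C(315, 4) · (1/2)^6 = 402464790 / 64 = 201232395/32 = 6288512.34375.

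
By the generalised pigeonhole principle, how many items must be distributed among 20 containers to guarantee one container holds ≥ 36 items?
n = (36 − 1)·20 + 1 = 701

By the generalised pigeonhole principle, to guarantee some box contains ≥ r objects we need more than (r − 1) · k objects total. Threshold: n = (r − 1) · k + 1. With r = 36 and k = 20: n = 35 · 20 + 1 = 700 + 1 = 701. For n = 700 = 35 · 20, we can put exactly 35 objects in every box, avoiding 36 in any single one — so 701 is tight.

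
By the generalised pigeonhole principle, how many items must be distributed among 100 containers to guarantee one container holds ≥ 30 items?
n = (30 − 1)·100 + 1 = 2901

By the generalised pigeonhole principle, to guarantee some box contains ≥ r objects we need more than (r − 1) · k objects total. Threshold: n = (r − 1) · k + 1. With r = 30 and k = 100: n = 29 · 100 + 1 = 2900 + 1 = 2901. For n = 2900 = 29 · 100, we can put exactly 29 objects in every box, avoiding 30 in any single one — so 2901 is tight.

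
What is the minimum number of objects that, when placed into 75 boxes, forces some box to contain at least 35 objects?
n = (35 − 1)·75 + 1 = 2551

By the generalised pigeonhole principle, to guarantee some box contains ≥ r objects we need more than (r − 1) · k objects total. Threshold: n = (r − 1) · k + 1. With r = 35 and k = 75: n = 34 · 75 + 1 = 2550 + 1 = 2551. For n = 2550 = 34 · 75, we can put exactly 34 objects in every box, avoiding 35 in any single one — so 2551 is tight.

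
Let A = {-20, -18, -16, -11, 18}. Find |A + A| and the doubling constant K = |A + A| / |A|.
K = |A + A| / |A| = 14/5

Enumerate A + A = {a + b : a, b ∈ A}. With |A| = 5, there are |A|^2 = 25 ordered sum pairs; collecting distinct values, A + A = {-40, -38, -36, -34, -32, -31, -29, -27, -22, -2, 0, 2, 7, 36}, so |A + A| = 14. Thus K = 14/5. For comparison, the minimum possible |A + A| over all 5-element sets is 2·5 − 1 = 9 (so min K = 9/5), attained only by arithmetic progressions.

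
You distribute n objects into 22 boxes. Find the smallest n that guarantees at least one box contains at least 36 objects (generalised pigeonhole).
n = (36 − 1)·22 + 1 = 771

By the generalised pigeonhole principle, to guarantee some box contains ≥ r objects we need more than (r − 1) · k objects total. Threshold: n = (r − 1) · k + 1. With r = 36 and k = 22: n = 35 · 22 + 1 = 770 + 1 = 771. For n = 770 = 35 · 22, we can put exactly 35 objects in every box, avoiding 36 in any single one — so 771 is tight.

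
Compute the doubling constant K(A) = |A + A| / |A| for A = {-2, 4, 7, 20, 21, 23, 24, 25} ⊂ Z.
K = |A + A| / |A| = 30/8 = 15/4

Enumerate A + A = {a + b : a, b ∈ A}. With |A| = 8, there are |A|^2 = 64 ordered sum pairs; collecting distinct values, A + A = {-4, 2, 5, 8, 11, 14, 18, 19, 21, 22, 23, 24, 25, 27, 28, 29, 30, 31, 32, 40, 41, 42, 43, 44, 45, 46, 47, 48, 49, 50}, so |A + A| = 30. Thus K = 30/8 = 15/4. For comparison, the minimum possible |A + A| over all 8-element sets is 2·8 − 1 = 15 (so min K = 15/8), attained only by arithmetic progressions.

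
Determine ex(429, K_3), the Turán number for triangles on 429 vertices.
ex(429, K_3) = ⌊429^2/4⌋ = 46010

Mantel (1907): a triangle-free graph on n vertices has at most ⌊n^2/4⌋ edges, with equality for the complete bipartite graph K_{⌊n/2⌋, ⌈n/2⌉}. For n = 429: ⌊429^2/4⌋ = ⌊184041/4⌋ = 46010. The extremal graph is K_{214, 215}, which has 214·215 = 46010 edges.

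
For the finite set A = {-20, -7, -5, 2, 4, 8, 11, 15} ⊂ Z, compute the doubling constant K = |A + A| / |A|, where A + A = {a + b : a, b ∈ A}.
K = |A + A| / |A| = 28/8 = 7/2

Enumerate A + A = {a + b : a, b ∈ A}. With |A| = 8, there are |A|^2 = 64 ordered sum pairs; collecting distinct values, A + A = {-40, -27, -25, -18, -16, -14, -12, -10, -9, -5, -3, -1, 1, 3, 4, 6, 8, 10, 12, 13, 15, 16, 17, 19, 22, 23, 26, 30}, so |A + A| = 28. Thus K = 28/8 = 7/2. For comparison, the minimum possible |A + A| over all 8-element sets is 2·8 − 1 = 15 (so min K = 15/8), attained only by arithmetic progressions.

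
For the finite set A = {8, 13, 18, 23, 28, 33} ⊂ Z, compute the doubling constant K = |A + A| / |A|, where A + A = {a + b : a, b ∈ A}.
K = |A + A| / |A| = 11/6

Enumerate A + A = {a + b : a, b ∈ A}. With |A| = 6, there are |A|^2 = 36 ordered sum pairs; collecting distinct values, A + A = {16, 21, 26, 31, 36, 41, 46, 51, 56, 61, 66}, so |A + A| = 11. Thus K = 11/6. Here |A + A| = 2|A| − 1 = 11, the minimum possible — so K = 11/6 is minimal, which holds iff A is an arithmetic progression.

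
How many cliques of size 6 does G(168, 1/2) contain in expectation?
E[# K_6] = C(168, 6) · (1/2)^C(6, 2) = 28530983404 / 2^15 = 7132745851/8192 ≈ 870696.515015

For each 6-subset S of vertices (there are C(168, 6) = 28530983404 such S), let X_S = 1 if S induces a K_6 (all C(6, 2) = 15 edges present). Then P(X_S = 1) = (1/2)^15 = 1/32768. By linearity of expectation, E[# K_6] = C(168, 6) · (1/2)^15 = 28530983404 / 32768 = 7132745851/8192 ≈ 870696.515015.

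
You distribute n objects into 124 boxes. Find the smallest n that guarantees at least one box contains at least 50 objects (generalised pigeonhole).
n = (50 − 1)·124 + 1 = 6077

By the generalised pigeonhole principle, to guarantee some box contains ≥ r objects we need more than (r − 1) · k objects total. Threshold: n = (r − 1) · k + 1. With r = 50 and k = 124: n = 49 · 124 + 1 = 6076 + 1 = 6077. For n = 6076 = 49 · 124, we can put exactly 49 objects in every box, avoiding 50 in any single one — so 6077 is tight.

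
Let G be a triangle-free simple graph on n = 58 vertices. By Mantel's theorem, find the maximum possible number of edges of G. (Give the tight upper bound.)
ex(58, K_3) = ⌊58^2/4⌋ = 841

Mantel (1907): a triangle-free graph on n vertices has at most ⌊n^2/4⌋ edges, with equality for the complete bipartite graph K_{⌊n/2⌋, ⌈n/2⌉}. For n = 58: ⌊58^2/4⌋ = ⌊3364/4⌋ = 841. The extremal graph is K_{29, 29}, which has 29·29 = 841 edges.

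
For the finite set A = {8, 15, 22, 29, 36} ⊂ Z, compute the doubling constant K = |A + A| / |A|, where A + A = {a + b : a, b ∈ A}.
K = |A + A| / |A| = 9/5

Enumerate A + A = {a + b : a, b ∈ A}. With |A| = 5, there are |A|^2 = 25 ordered sum pairs; collecting distinct values, A + A = {16, 23, 30, 37, 44, 51, 58, 65, 72}, so |A + A| = 9. Thus K = 9/5. Here |A + A| = 2|A| − 1 = 9, the minimum possible — so K = 9/5 is minimal, which holds iff A is an arithmetic progression.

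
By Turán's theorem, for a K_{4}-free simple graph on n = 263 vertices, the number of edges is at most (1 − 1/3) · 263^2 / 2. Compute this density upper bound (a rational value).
Turán density bound = (2/3) · 263^2/2 = 69169/3 ≈ 23056.3333

Turán's theorem: ex(n, K_{r+1}) is achieved by the complete r-partite Turán graph T(n, r) with parts as balanced as possible, and is at most (1 − 1/r) · n^2/2. For r = 3, n = 263: the density bound is (2/3) · 69169/2 = 69169/3 ≈ 23056.3333. The integer-valued extremum is e(T(263, 3)) = 23056, which is strictly less than the density bound 69169/3 since 3 ∤ 263 (the parts of T(263, 3) cannot all be equal).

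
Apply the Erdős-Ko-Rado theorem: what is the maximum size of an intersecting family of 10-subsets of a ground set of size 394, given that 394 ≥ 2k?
max |F| = C(393, 9) = 561949481790441745

The Erdős-Ko-Rado theorem states: for n ≥ 2k, an intersecting family of k-subsets of an n-element set has size at most C(n − 1, k − 1), with equality for 'star' families {A ⊆ [n] : |A| = k, i ∈ A} (fix an element i). For n = 394, k = 10: C(393, 9) = 561949481790441745.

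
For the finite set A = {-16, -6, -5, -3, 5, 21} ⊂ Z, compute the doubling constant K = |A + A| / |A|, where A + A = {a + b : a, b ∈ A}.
K = |A + A| / |A| = 20/6 = 10/3

Enumerate A + A = {a + b : a, b ∈ A}. With |A| = 6, there are |A|^2 = 36 ordered sum pairs; collecting distinct values, A + A = {-32, -22, -21, -19, -12, -11, -10, -9, -8, -6, -1, 0, 2, 5, 10, 15, 16, 18, 26, 42}, so |A + A| = 20. Thus K = 20/6 = 10/3. For comparison, the minimum possible |A + A| over all 6-element sets is 2·6 − 1 = 11 (so min K = 11/6), attained only by arithmetic progressions.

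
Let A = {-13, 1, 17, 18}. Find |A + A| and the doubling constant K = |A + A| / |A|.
K = |A + A| / |A| = 10/4 = 5/2

Enumerate A + A = {a + b : a, b ∈ A}. With |A| = 4, there are |A|^2 = 16 ordered sum pairs; collecting distinct values, A + A = {-26, -12, 2, 4, 5, 18, 19, 34, 35, 36}, so |A + A| = 10. Thus K = 10/4 = 5/2. For comparison, the minimum possible |A + A| over all 4-element sets is 2·4 − 1 = 7 (so min K = 7/4), attained only by arithmetic progressions.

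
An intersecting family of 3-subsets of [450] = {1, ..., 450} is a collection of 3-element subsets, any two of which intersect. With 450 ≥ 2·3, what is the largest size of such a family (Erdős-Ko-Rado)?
max |F| = C(449, 2) = 100576

Erdős-Ko-Rado (1961): when n ≥ 2k, max |F| = C(n−1, k−1). The bound is attained by the star {A : i ∈ A} for any fixed i ∈ [n]. Here C(450−1, 3−1) = C(449, 2) = 100576.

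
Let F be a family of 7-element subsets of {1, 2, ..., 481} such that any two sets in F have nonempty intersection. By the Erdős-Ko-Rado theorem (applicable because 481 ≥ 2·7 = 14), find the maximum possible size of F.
max |F| = C(480, 6) = 16462322007600

The Erdős-Ko-Rado theorem states: for n ≥ 2k, an intersecting family of k-subsets of an n-element set has size at most C(n − 1, k − 1), with equality for 'star' families {A ⊆ [n] : |A| = k, i ∈ A} (fix an element i). For n = 481, k = 7: C(480, 6) = 16462322007600.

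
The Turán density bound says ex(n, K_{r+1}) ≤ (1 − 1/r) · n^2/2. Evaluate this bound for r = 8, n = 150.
Turán density bound = (7/8) · 150^2/2 = 39375/4 ≈ 9843.75

Turán's theorem: ex(n, K_{r+1}) is achieved by the complete r-partite Turán graph T(n, r) with parts as balanced as possible, and is at most (1 − 1/r) · n^2/2. For r = 8, n = 150: the density bound is (7/8) · 22500/2 = 39375/4 ≈ 9843.75. The integer-valued extremum is e(T(150, 8)) = 9843, which is strictly less than the density bound 39375/4 since 8 ∤ 150 (the parts of T(150, 8) cannot all be equal).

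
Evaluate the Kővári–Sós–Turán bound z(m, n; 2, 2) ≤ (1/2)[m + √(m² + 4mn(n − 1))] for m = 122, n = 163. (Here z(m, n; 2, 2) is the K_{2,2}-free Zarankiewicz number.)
z(122, 163; 2, 2) ≤ (1/2)[122 + √(122² + 4·122·163·162)] = (1/2)[122 + √12901012] = 1856.8989

Kővári–Sós–Turán: let r_1, ..., r_122 be the row sums and z = Σ r_i the total number of 1s. Each pair of columns can share at most one row with both entries 1 (else a 2×2 all-ones block appears), so Σ_i C(r_i, 2) ≤ C(163, 2) = 13203. By convexity Σ_i C(r_i, 2) ≥ 122·C(z/122, 2) = z(z − 122)/(2·122), giving z² − 122z − 122·163·162 ≤ 0 and hence z ≤ (1/2)[122 + √(14884 + 4·3221532)] = (1/2)[122 + √12901012] ≈ (1/2)(122 + 3591.7979) = 1856.8989.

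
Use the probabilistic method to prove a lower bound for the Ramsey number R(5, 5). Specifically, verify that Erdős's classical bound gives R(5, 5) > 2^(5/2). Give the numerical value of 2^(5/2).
2^(5/2) = 5.6569; so R(5, 5) > 5.6569

Colour each edge of K_n uniformly at random with red/blue. The expected number of monochromatic K_5 is C(n, 5) · 2 · 2^(−C(5,2)). If C(n, 5) · 2^(1 − C(5,2)) < 1, then with positive probability no monochromatic K_5 exists, so R(5, 5) > n. The standard estimate C(n, 5) ≤ n^5/5! shows this inequality holds whenever n ≤ 2^(5/2) (since 5! · 2^(C(5,2) − 1) > 2^(5^2/2) ≥ n^5). Hence R(5, 5) > 2^(5/2) = 5.6569.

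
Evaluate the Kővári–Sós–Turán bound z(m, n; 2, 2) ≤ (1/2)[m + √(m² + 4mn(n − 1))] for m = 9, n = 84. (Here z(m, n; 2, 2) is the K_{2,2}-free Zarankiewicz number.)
z(9, 84; 2, 2) ≤ (1/2)[9 + √(9² + 4·9·84·83)] = (1/2)[9 + √251073] = 255.0359

Kővári–Sós–Turán: let r_1, ..., r_9 be the row sums and z = Σ r_i the total number of 1s. Each pair of columns can share at most one row with both entries 1 (else a 2×2 all-ones block appears), so Σ_i C(r_i, 2) ≤ C(84, 2) = 3486. By convexity Σ_i C(r_i, 2) ≥ 9·C(z/9, 2) = z(z − 9)/(2·9), giving z² − 9z − 9·84·83 ≤ 0 and hence z ≤ (1/2)[9 + √(81 + 4·62748)] = (1/2)[9 + √251073] ≈ (1/2)(9 + 501.0719) = 255.0359.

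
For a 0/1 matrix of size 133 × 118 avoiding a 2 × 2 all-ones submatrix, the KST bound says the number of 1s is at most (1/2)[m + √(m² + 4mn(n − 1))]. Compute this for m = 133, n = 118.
z(133, 118; 2, 2) ≤ (1/2)[133 + √(133² + 4·133·118·117)] = (1/2)[133 + √7362481] = 1423.1946

Kővári–Sós–Turán: let r_1, ..., r_133 be the row sums and z = Σ r_i the total number of 1s. Each pair of columns can share at most one row with both entries 1 (else a 2×2 all-ones block appears), so Σ_i C(r_i, 2) ≤ C(118, 2) = 6903. By convexity Σ_i C(r_i, 2) ≥ 133·C(z/133, 2) = z(z − 133)/(2·133), giving z² − 133z − 133·118·117 ≤ 0 and hence z ≤ (1/2)[133 + √(17689 + 4·1836198)] = (1/2)[133 + √7362481] ≈ (1/2)(133 + 2713.3892) = 1423.1946.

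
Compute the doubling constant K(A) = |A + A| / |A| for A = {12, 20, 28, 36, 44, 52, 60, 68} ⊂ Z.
K = |A + A| / |A| = 15/8

Enumerate A + A = {a + b : a, b ∈ A}. With |A| = 8, there are |A|^2 = 64 ordered sum pairs; collecting distinct values, A + A = {24, 32, 40, 48, 56, 64, 72, 80, 88, 96, 104, 112, 120, 128, 136}, so |A + A| = 15. Thus K = 15/8. Here |A + A| = 2|A| − 1 = 15, the minimum possible — so K = 15/8 is minimal, which holds iff A is an arithmetic progression.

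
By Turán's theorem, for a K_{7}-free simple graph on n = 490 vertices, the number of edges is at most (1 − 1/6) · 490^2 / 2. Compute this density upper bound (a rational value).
Turán density bound = (5/6) · 490^2/2 = 300125/3 ≈ 100041.6667

Turán's theorem: ex(n, K_{r+1}) is achieved by the complete r-partite Turán graph T(n, r) with parts as balanced as possible, and is at most (1 − 1/r) · n^2/2. For r = 6, n = 490: the density bound is (5/6) · 240100/2 = 300125/3 ≈ 100041.6667. The integer-valued extremum is e(T(490, 6)) = 100041, which is strictly less than the density bound 300125/3 since 6 ∤ 490 (the parts of T(490, 6) cannot all be equal).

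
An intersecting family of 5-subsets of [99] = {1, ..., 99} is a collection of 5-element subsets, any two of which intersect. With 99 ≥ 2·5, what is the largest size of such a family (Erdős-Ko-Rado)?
max |F| = C(98, 4) = 3612280

The Erdős-Ko-Rado theorem states: for n ≥ 2k, an intersecting family of k-subsets of an n-element set has size at most C(n − 1, k − 1), with equality for 'star' families {A ⊆ [n] : |A| = k, i ∈ A} (fix an element i). For n = 99, k = 5: C(98, 4) = 3612280.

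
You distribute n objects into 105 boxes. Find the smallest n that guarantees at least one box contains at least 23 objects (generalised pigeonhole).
n = (23 − 1)·105 + 1 = 2311

By the generalised pigeonhole principle, to guarantee some box contains ≥ r objects we need more than (r − 1) · k objects total. Threshold: n = (r − 1) · k + 1. With r = 23 and k = 105: n = 22 · 105 + 1 = 2310 + 1 = 2311. For n = 2310 = 22 · 105, we can put exactly 22 objects in every box, avoiding 23 in any single one — so 2311 is tight.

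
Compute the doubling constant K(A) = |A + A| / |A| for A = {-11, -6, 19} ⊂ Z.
K = |A + A| / |A| = 6/3 = 2

Enumerate A + A = {a + b : a, b ∈ A}. With |A| = 3, there are |A|^2 = 9 ordered sum pairs; collecting distinct values, A + A = {-22, -17, -12, 8, 13, 38}, so |A + A| = 6. Thus K = 6/3 = 2. For comparison, the minimum possible |A + A| over all 3-element sets is 2·3 − 1 = 5 (so min K = 5/3), attained only by arithmetic progressions.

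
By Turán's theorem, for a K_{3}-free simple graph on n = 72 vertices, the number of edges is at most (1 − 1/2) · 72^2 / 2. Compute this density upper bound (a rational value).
Turán density bound = (1/2) · 72^2/2 = 1296

Turán's theorem: ex(n, K_{r+1}) is achieved by the complete r-partite Turán graph T(n, r) with parts as balanced as possible, and is at most (1 − 1/r) · n^2/2. For r = 2, n = 72: the density bound is (1/2) · 5184/2 = 1296. Since 2 ∣ 72, the Turán graph T(72, 2) has parts of equal size 36, and its edge count e(T(72, 2)) = 1296 attains the density bound exactly.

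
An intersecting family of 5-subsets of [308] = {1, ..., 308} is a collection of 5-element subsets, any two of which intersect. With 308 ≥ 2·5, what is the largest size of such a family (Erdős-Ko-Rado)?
max |F| = C(307, 4) = 362929260

Erdős-Ko-Rado (1961): when n ≥ 2k, max |F| = C(n−1, k−1). The bound is attained by the star {A : i ∈ A} for any fixed i ∈ [n]. Here C(308−1, 5−1) = C(307, 4) = 362929260.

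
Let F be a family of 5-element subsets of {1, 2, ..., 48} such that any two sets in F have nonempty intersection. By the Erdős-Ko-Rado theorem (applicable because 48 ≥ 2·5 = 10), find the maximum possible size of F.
max |F| = C(47, 4) = 178365

Erdős-Ko-Rado (1961): when n ≥ 2k, max |F| = C(n−1, k−1). The bound is attained by the star {A : i ∈ A} for any fixed i ∈ [n]. Here C(48−1, 5−1) = C(47, 4) = 178365.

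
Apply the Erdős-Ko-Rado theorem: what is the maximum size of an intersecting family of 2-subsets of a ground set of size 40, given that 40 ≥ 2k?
max |F| = C(39, 1) = 39

The Erdős-Ko-Rado theorem states: for n ≥ 2k, an intersecting family of k-subsets of an n-element set has size at most C(n − 1, k − 1), with equality for 'star' families {A ⊆ [n] : |A| = k, i ∈ A} (fix an element i). For n = 40, k = 2: C(39, 1) = 39.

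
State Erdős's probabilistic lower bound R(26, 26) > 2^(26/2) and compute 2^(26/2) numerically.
2^(26/2) = 8192; so R(26, 26) > 8192

Colour each edge of K_n uniformly at random with red/blue. The expected number of monochromatic K_26 is C(n, 26) · 2 · 2^(−C(26,2)). If C(n, 26) · 2^(1 − C(26,2)) < 1, then with positive probability no monochromatic K_26 exists, so R(26, 26) > n. The standard estimate C(n, 26) ≤ n^26/26! shows this inequality holds whenever n ≤ 2^(26/2) (since 26! · 2^(C(26,2) − 1) > 2^(26^2/2) ≥ n^26). Hence R(26, 26) > 2^(26/2) = 8192.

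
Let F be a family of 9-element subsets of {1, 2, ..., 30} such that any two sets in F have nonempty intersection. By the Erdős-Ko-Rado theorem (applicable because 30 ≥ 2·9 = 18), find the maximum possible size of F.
max |F| = C(29, 8) = 4292145

Erdős-Ko-Rado (1961): when n ≥ 2k, max |F| = C(n−1, k−1). The bound is attained by the star {A : i ∈ A} for any fixed i ∈ [n]. Here C(30−1, 9−1) = C(29, 8) = 4292145.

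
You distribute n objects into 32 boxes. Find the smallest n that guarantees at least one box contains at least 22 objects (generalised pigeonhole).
n = (22 − 1)·32 + 1 = 673

By the generalised pigeonhole principle, to guarantee some box contains ≥ r objects we need more than (r − 1) · k objects total. Threshold: n = (r − 1) · k + 1. With r = 22 and k = 32: n = 21 · 32 + 1 = 672 + 1 = 673. For n = 672 = 21 · 32, we can put exactly 21 objects in every box, avoiding 22 in any single one — so 673 is tight.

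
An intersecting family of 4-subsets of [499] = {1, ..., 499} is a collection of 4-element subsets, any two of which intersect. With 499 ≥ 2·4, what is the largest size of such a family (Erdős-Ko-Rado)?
max |F| = C(498, 3) = 20460496

The Erdős-Ko-Rado theorem states: for n ≥ 2k, an intersecting family of k-subsets of an n-element set has size at most C(n − 1, k − 1), with equality for 'star' families {A ⊆ [n] : |A| = k, i ∈ A} (fix an element i). For n = 499, k = 4: C(498, 3) = 20460496.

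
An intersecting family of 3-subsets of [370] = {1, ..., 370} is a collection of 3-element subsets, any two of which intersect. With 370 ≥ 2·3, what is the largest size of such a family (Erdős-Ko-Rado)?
max |F| = C(369, 2) = 67896

The Erdős-Ko-Rado theorem states: for n ≥ 2k, an intersecting family of k-subsets of an n-element set has size at most C(n − 1, k − 1), with equality for 'star' families {A ⊆ [n] : |A| = k, i ∈ A} (fix an element i). For n = 370, k = 3: C(369, 2) = 67896.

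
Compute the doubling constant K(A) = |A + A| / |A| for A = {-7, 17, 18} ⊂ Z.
K = |A + A| / |A| = 6/3 = 2

Enumerate A + A = {a + b : a, b ∈ A}. With |A| = 3, there are |A|^2 = 9 ordered sum pairs; collecting distinct values, A + A = {-14, 10, 11, 34, 35, 36}, so |A + A| = 6. Thus K = 6/3 = 2. For comparison, the minimum possible |A + A| over all 3-element sets is 2·3 − 1 = 5 (so min K = 5/3), attained only by arithmetic progressions.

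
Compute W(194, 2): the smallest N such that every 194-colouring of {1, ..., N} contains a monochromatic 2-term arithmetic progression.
W(194, 2) = 194 + 1 = 195

A 2-term AP is any pair of integers, so a monochromatic 2-AP exists iff some colour is used at least twice. With 194 colours, the colouring i ↦ i on {1, ..., 194} uses each colour once, avoiding any monochromatic pair, so W(194, 2) > 194. For {1, ..., 195}, pigeonhole forces two integers of the same colour, which form a monochromatic 2-AP. Hence W(194, 2) = 195.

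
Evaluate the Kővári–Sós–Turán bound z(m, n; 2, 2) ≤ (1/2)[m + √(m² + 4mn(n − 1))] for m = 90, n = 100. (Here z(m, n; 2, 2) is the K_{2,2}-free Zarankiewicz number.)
z(90, 100; 2, 2) ≤ (1/2)[90 + √(90² + 4·90·100·99)] = (1/2)[90 + √3572100] = 990

Kővári–Sós–Turán: let r_1, ..., r_90 be the row sums and z = Σ r_i the total number of 1s. Each pair of columns can share at most one row with both entries 1 (else a 2×2 all-ones block appears), so Σ_i C(r_i, 2) ≤ C(100, 2) = 4950. By convexity Σ_i C(r_i, 2) ≥ 90·C(z/90, 2) = z(z − 90)/(2·90), giving z² − 90z − 90·100·99 ≤ 0 and hence z ≤ (1/2)[90 + √(8100 + 4·891000)] = (1/2)[90 + √3572100] ≈ (1/2)(90 + 1890) = 990.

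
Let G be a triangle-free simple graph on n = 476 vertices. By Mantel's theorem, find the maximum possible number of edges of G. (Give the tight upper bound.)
ex(476, K_3) = ⌊476^2/4⌋ = 56644

Mantel (1907): a triangle-free graph on n vertices has at most ⌊n^2/4⌋ edges, with equality for the complete bipartite graph K_{⌊n/2⌋, ⌈n/2⌉}. For n = 476: ⌊476^2/4⌋ = ⌊226576/4⌋ = 56644. The extremal graph is K_{238, 238}, which has 238·238 = 56644 edges.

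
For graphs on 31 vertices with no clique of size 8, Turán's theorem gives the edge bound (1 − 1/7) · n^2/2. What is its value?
Turán density bound = (6/7) · 31^2/2 = 2883/7 ≈ 411.8571

Turán's theorem: ex(n, K_{r+1}) is achieved by the complete r-partite Turán graph T(n, r) with parts as balanced as possible, and is at most (1 − 1/r) · n^2/2. For r = 7, n = 31: the density bound is (6/7) · 961/2 = 2883/7 ≈ 411.8571. The integer-valued extremum is e(T(31, 7)) = 411, which is strictly less than the density bound 2883/7 since 7 ∤ 31 (the parts of T(31, 7) cannot all be equal).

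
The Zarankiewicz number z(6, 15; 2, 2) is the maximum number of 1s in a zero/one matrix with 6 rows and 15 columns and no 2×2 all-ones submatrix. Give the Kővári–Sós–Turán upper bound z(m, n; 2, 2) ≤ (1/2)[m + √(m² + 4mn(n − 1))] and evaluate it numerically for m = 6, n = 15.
z(6, 15; 2, 2) ≤ (1/2)[6 + √(6² + 4·6·15·14)] = (1/2)[6 + √5076] = 38.623

Kővári–Sós–Turán: let r_1, ..., r_6 be the row sums and z = Σ r_i the total number of 1s. Each pair of columns can share at most one row with both entries 1 (else a 2×2 all-ones block appears), so Σ_i C(r_i, 2) ≤ C(15, 2) = 105. By convexity Σ_i C(r_i, 2) ≥ 6·C(z/6, 2) = z(z − 6)/(2·6), giving z² − 6z − 6·15·14 ≤ 0 and hence z ≤ (1/2)[6 + √(36 + 4·1260)] = (1/2)[6 + √5076] ≈ (1/2)(6 + 71.2461) = 38.623.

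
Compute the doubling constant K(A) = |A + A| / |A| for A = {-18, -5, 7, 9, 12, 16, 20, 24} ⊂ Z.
K = |A + A| / |A| = 31/8

Enumerate A + A = {a + b : a, b ∈ A}. With |A| = 8, there are |A|^2 = 64 ordered sum pairs; collecting distinct values, A + A = {-36, -23, -11, -10, -9, -6, -2, 2, 4, 6, 7, 11, 14, 15, 16, 18, 19, 21, 23, 24, 25, 27, 28, 29, 31, 32, 33, 36, 40, 44, 48}, so |A + A| = 31. Thus K = 31/8. For comparison, the minimum possible |A + A| over all 8-element sets is 2·8 − 1 = 15 (so min K = 15/8), attained only by arithmetic progressions.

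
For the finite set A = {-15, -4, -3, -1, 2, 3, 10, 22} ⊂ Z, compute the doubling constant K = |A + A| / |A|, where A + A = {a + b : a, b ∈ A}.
K = |A + A| / |A| = 31/8

Enumerate A + A = {a + b : a, b ∈ A}. With |A| = 8, there are |A|^2 = 64 ordered sum pairs; collecting distinct values, A + A = {-30, -19, -18, -16, -13, -12, -8, -7, -6, -5, -4, -2, -1, 0, 1, 2, 4, 5, 6, 7, 9, 12, 13, 18, 19, 20, 21, 24, 25, 32, 44}, so |A + A| = 31. Thus K = 31/8. For comparison, the minimum possible |A + A| over all 8-element sets is 2·8 − 1 = 15 (so min K = 15/8), attained only by arithmetic progressions.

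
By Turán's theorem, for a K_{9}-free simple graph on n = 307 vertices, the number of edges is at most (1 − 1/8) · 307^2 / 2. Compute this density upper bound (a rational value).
Turán density bound = (7/8) · 307^2/2 = 659743/16 ≈ 41233.9375

Turán's theorem: ex(n, K_{r+1}) is achieved by the complete r-partite Turán graph T(n, r) with parts as balanced as possible, and is at most (1 − 1/r) · n^2/2. For r = 8, n = 307: the density bound is (7/8) · 94249/2 = 659743/16 ≈ 41233.9375. The integer-valued extremum is e(T(307, 8)) = 41233, which is strictly less than the density bound 659743/16 since 8 ∤ 307 (the parts of T(307, 8) cannot all be equal).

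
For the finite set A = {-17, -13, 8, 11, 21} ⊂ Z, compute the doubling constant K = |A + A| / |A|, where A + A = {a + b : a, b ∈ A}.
K = |A + A| / |A| = 15/5 = 3

Enumerate A + A = {a + b : a, b ∈ A}. With |A| = 5, there are |A|^2 = 25 ordered sum pairs; collecting distinct values, A + A = {-34, -30, -26, -9, -6, -5, -2, 4, 8, 16, 19, 22, 29, 32, 42}, so |A + A| = 15. Thus K = 15/5 = 3. For comparison, the minimum possible |A + A| over all 5-element sets is 2·5 − 1 = 9 (so min K = 9/5), attained only by arithmetic progressions.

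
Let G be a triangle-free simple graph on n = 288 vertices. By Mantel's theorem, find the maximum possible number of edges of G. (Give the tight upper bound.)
ex(288, K_3) = ⌊288^2/4⌋ = 20736

Mantel (1907): a triangle-free graph on n vertices has at most ⌊n^2/4⌋ edges, with equality for the complete bipartite graph K_{⌊n/2⌋, ⌈n/2⌉}. For n = 288: ⌊288^2/4⌋ = ⌊82944/4⌋ = 20736. The extremal graph is K_{144, 144}, which has 144·144 = 20736 edges.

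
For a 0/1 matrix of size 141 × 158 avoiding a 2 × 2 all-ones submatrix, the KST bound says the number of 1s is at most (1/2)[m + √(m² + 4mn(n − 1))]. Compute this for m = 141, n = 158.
z(141, 158; 2, 2) ≤ (1/2)[141 + √(141² + 4·141·158·157)] = (1/2)[141 + √14010465] = 1942.0278

Kővári–Sós–Turán: let r_1, ..., r_141 be the row sums and z = Σ r_i the total number of 1s. Each pair of columns can share at most one row with both entries 1 (else a 2×2 all-ones block appears), so Σ_i C(r_i, 2) ≤ C(158, 2) = 12403. By convexity Σ_i C(r_i, 2) ≥ 141·C(z/141, 2) = z(z − 141)/(2·141), giving z² − 141z − 141·158·157 ≤ 0 and hence z ≤ (1/2)[141 + √(19881 + 4·3497646)] = (1/2)[141 + √14010465] ≈ (1/2)(141 + 3743.0556) = 1942.0278.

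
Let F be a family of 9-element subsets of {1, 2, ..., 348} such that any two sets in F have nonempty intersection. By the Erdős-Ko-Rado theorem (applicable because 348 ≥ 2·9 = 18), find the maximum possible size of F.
max |F| = C(347, 8) = 4806357933264195

Erdős-Ko-Rado (1961): when n ≥ 2k, max |F| = C(n−1, k−1). The bound is attained by the star {A : i ∈ A} for any fixed i ∈ [n]. Here C(348−1, 9−1) = C(347, 8) = 4806357933264195.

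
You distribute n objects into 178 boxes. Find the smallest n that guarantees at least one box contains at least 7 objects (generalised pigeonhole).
n = (7 − 1)·178 + 1 = 1069

By the generalised pigeonhole principle, to guarantee some box contains ≥ r objects we need more than (r − 1) · k objects total. Threshold: n = (r − 1) · k + 1. With r = 7 and k = 178: n = 6 · 178 + 1 = 1068 + 1 = 1069. For n = 1068 = 6 · 178, we can put exactly 6 objects in every box, avoiding 7 in any single one — so 1069 is tight.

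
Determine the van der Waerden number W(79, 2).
W(79, 2) = 79 + 1 = 80

A 2-term AP is any pair of integers, so a monochromatic 2-AP exists iff some colour is used at least twice. With 79 colours, the colouring i ↦ i on {1, ..., 79} uses each colour once, avoiding any monochromatic pair, so W(79, 2) > 79. For {1, ..., 80}, pigeonhole forces two integers of the same colour, which form a monochromatic 2-AP. Hence W(79, 2) = 80.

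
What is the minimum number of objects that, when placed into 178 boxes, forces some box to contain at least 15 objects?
n = (15 − 1)·178 + 1 = 2493

By the generalised pigeonhole principle, to guarantee some box contains ≥ r objects we need more than (r − 1) · k objects total. Threshold: n = (r − 1) · k + 1. With r = 15 and k = 178: n = 14 · 178 + 1 = 2492 + 1 = 2493. For n = 2492 = 14 · 178, we can put exactly 14 objects in every box, avoiding 15 in any single one — so 2493 is tight.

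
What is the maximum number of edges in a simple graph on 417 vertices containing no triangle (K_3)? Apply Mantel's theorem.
ex(417, K_3) = ⌊417^2/4⌋ = 43472

Mantel (1907): a triangle-free graph on n vertices has at most ⌊n^2/4⌋ edges, with equality for the complete bipartite graph K_{⌊n/2⌋, ⌈n/2⌉}. For n = 417: ⌊417^2/4⌋ = ⌊173889/4⌋ = 43472. The extremal graph is K_{208, 209}, which has 208·209 = 43472 edges.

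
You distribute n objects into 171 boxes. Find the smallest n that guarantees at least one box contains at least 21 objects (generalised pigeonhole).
n = (21 − 1)·171 + 1 = 3421

By the generalised pigeonhole principle, to guarantee some box contains ≥ r objects we need more than (r − 1) · k objects total. Threshold: n = (r − 1) · k + 1. With r = 21 and k = 171: n = 20 · 171 + 1 = 3420 + 1 = 3421. For n = 3420 = 20 · 171, we can put exactly 20 objects in every box, avoiding 21 in any single one — so 3421 is tight.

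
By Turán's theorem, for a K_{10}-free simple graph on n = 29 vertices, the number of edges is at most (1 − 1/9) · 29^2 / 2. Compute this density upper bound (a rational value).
Turán density bound = (8/9) · 29^2/2 = 3364/9 ≈ 373.7778

Turán's theorem: ex(n, K_{r+1}) is achieved by the complete r-partite Turán graph T(n, r) with parts as balanced as possible, and is at most (1 − 1/r) · n^2/2. For r = 9, n = 29: the density bound is (8/9) · 841/2 = 3364/9 ≈ 373.7778. The integer-valued extremum is e(T(29, 9)) = 373, which is strictly less than the density bound 3364/9 since 9 ∤ 29 (the parts of T(29, 9) cannot all be equal).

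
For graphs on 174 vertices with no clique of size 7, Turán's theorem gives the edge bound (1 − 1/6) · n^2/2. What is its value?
Turán density bound = (5/6) · 174^2/2 = 12615

Turán's theorem: ex(n, K_{r+1}) is achieved by the complete r-partite Turán graph T(n, r) with parts as balanced as possible, and is at most (1 − 1/r) · n^2/2. For r = 6, n = 174: the density bound is (5/6) · 30276/2 = 12615. Since 6 ∣ 174, the Turán graph T(174, 6) has parts of equal size 29, and its edge count e(T(174, 6)) = 12615 attains the density bound exactly.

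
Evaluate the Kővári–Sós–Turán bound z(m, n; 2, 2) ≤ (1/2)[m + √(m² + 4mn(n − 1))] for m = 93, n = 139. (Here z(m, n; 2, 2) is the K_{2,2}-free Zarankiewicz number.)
z(93, 139; 2, 2) ≤ (1/2)[93 + √(93² + 4·93·139·138)] = (1/2)[93 + √7144353] = 1382.9461

Kővári–Sós–Turán: let r_1, ..., r_93 be the row sums and z = Σ r_i the total number of 1s. Each pair of columns can share at most one row with both entries 1 (else a 2×2 all-ones block appears), so Σ_i C(r_i, 2) ≤ C(139, 2) = 9591. By convexity Σ_i C(r_i, 2) ≥ 93·C(z/93, 2) = z(z − 93)/(2·93), giving z² − 93z − 93·139·138 ≤ 0 and hence z ≤ (1/2)[93 + √(8649 + 4·1783926)] = (1/2)[93 + √7144353] ≈ (1/2)(93 + 2672.8923) = 1382.9461.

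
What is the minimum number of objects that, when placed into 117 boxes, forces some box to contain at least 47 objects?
n = (47 − 1)·117 + 1 = 5383

By the generalised pigeonhole principle, to guarantee some box contains ≥ r objects we need more than (r − 1) · k objects total. Threshold: n = (r − 1) · k + 1. With r = 47 and k = 117: n = 46 · 117 + 1 = 5382 + 1 = 5383. For n = 5382 = 46 · 117, we can put exactly 46 objects in every box, avoiding 47 in any single one — so 5383 is tight.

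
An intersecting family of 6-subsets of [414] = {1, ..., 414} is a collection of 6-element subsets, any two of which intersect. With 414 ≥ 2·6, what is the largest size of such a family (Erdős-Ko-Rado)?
max |F| = C(413, 5) = 97727099267

Erdős-Ko-Rado (1961): when n ≥ 2k, max |F| = C(n−1, k−1). The bound is attained by the star {A : i ∈ A} for any fixed i ∈ [n]. Here C(414−1, 6−1) = C(413, 5) = 97727099267.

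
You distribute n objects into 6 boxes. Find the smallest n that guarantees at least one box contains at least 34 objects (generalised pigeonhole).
n = (34 − 1)·6 + 1 = 199

By the generalised pigeonhole principle, to guarantee some box contains ≥ r objects we need more than (r − 1) · k objects total. Threshold: n = (r − 1) · k + 1. With r = 34 and k = 6: n = 33 · 6 + 1 = 198 + 1 = 199. For n = 198 = 33 · 6, we can put exactly 33 objects in every box, avoiding 34 in any single one — so 199 is tight.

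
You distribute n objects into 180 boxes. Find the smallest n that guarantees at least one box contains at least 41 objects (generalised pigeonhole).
n = (41 − 1)·180 + 1 = 7201

By the generalised pigeonhole principle, to guarantee some box contains ≥ r objects we need more than (r − 1) · k objects total. Threshold: n = (r − 1) · k + 1. With r = 41 and k = 180: n = 40 · 180 + 1 = 7200 + 1 = 7201. For n = 7200 = 40 · 180, we can put exactly 40 objects in every box, avoiding 41 in any single one — so 7201 is tight.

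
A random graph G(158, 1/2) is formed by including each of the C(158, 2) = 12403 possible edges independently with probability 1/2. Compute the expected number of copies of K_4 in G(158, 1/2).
E[# K_4] = C(158, 4) · (1/2)^C(4, 2) = 24992045 / 2^6 = 390500.703125

For each 4-subset S of vertices (there are C(158, 4) = 24992045 such S), let X_S = 1 if S induces a K_4 (all C(4, 2) = 6 edges present). Then P(X_S = 1) = (1/2)^6 = 1/64. By linearity of expectation, E[# K_4] = C(158, 4) · (1/2)^6 = 24992045 / 64 = 390500.703125.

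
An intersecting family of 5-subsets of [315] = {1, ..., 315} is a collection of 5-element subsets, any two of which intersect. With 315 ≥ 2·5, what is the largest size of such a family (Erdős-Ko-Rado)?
max |F| = C(314, 4) = 397354126

Erdős-Ko-Rado (1961): when n ≥ 2k, max |F| = C(n−1, k−1). The bound is attained by the star {A : i ∈ A} for any fixed i ∈ [n]. Here C(315−1, 5−1) = C(314, 4) = 397354126.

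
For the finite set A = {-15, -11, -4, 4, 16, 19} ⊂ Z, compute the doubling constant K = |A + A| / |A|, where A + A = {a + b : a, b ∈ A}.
K = |A + A| / |A| = 20/6 = 10/3

Enumerate A + A = {a + b : a, b ∈ A}. With |A| = 6, there are |A|^2 = 36 ordered sum pairs; collecting distinct values, A + A = {-30, -26, -22, -19, -15, -11, -8, -7, 0, 1, 4, 5, 8, 12, 15, 20, 23, 32, 35, 38}, so |A + A| = 20. Thus K = 20/6 = 10/3. For comparison, the minimum possible |A + A| over all 6-element sets is 2·6 − 1 = 11 (so min K = 11/6), attained only by arithmetic progressions.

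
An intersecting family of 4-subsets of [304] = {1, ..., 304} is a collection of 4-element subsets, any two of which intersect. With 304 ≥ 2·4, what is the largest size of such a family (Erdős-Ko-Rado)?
max |F| = C(303, 3) = 4590551

The Erdős-Ko-Rado theorem states: for n ≥ 2k, an intersecting family of k-subsets of an n-element set has size at most C(n − 1, k − 1), with equality for 'star' families {A ⊆ [n] : |A| = k, i ∈ A} (fix an element i). For n = 304, k = 4: C(303, 3) = 4590551.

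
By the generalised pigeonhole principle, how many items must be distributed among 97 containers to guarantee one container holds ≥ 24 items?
n = (24 − 1)·97 + 1 = 2232

By the generalised pigeonhole principle, to guarantee some box contains ≥ r objects we need more than (r − 1) · k objects total. Threshold: n = (r − 1) · k + 1. With r = 24 and k = 97: n = 23 · 97 + 1 = 2231 + 1 = 2232. For n = 2231 = 23 · 97, we can put exactly 23 objects in every box, avoiding 24 in any single one — so 2232 is tight.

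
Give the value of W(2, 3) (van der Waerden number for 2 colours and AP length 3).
W(2, 3) = 9

Lower bound: the 2-colouring RRBBRRBB of {1, ..., 8} (R at positions {1, 2, 5, 6}, B at {3, 4, 7, 8}) contains no monochromatic 3-term AP, so W(2, 3) > 8. Upper bound: a case analysis on any 2-colouring of {1, ..., 9} forces such an AP. Hence W(2, 3) = 9.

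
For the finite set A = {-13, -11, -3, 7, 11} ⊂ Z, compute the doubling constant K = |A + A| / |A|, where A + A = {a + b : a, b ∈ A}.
K = |A + A| / |A| = 14/5

Enumerate A + A = {a + b : a, b ∈ A}. With |A| = 5, there are |A|^2 = 25 ordered sum pairs; collecting distinct values, A + A = {-26, -24, -22, -16, -14, -6, -4, -2, 0, 4, 8, 14, 18, 22}, so |A + A| = 14. Thus K = 14/5. For comparison, the minimum possible |A + A| over all 5-element sets is 2·5 − 1 = 9 (so min K = 9/5), attained only by arithmetic progressions.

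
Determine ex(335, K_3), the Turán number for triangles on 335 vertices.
ex(335, K_3) = ⌊335^2/4⌋ = 28056

Mantel (1907): a triangle-free graph on n vertices has at most ⌊n^2/4⌋ edges, with equality for the complete bipartite graph K_{⌊n/2⌋, ⌈n/2⌉}. For n = 335: ⌊335^2/4⌋ = ⌊112225/4⌋ = 28056. The extremal graph is K_{167, 168}, which has 167·168 = 28056 edges.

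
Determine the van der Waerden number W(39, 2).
W(39, 2) = 39 + 1 = 40

A 2-term AP is any pair of integers, so a monochromatic 2-AP exists iff some colour is used at least twice. With 39 colours, the colouring i ↦ i on {1, ..., 39} uses each colour once, avoiding any monochromatic pair, so W(39, 2) > 39. For {1, ..., 40}, pigeonhole forces two integers of the same colour, which form a monochromatic 2-AP. Hence W(39, 2) = 40.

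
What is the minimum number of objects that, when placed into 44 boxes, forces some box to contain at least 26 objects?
n = (26 − 1)·44 + 1 = 1101

By the generalised pigeonhole principle, to guarantee some box contains ≥ r objects we need more than (r − 1) · k objects total. Threshold: n = (r − 1) · k + 1. With r = 26 and k = 44: n = 25 · 44 + 1 = 1100 + 1 = 1101. For n = 1100 = 25 · 44, we can put exactly 25 objects in every box, avoiding 26 in any single one — so 1101 is tight.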